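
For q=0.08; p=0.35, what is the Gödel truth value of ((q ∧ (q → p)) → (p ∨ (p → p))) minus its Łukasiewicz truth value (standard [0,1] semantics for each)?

0.00

Gödel evaluation:
  (q → p): 0.08 ≤ 0.35, so result = 1
  (q ∧ (q → p)) = min(0.08, 1) = 0.08
  (p → p): 0.35 ≤ 0.35, so result = 1
  (p ∨ (p → p)) = max(0.35, 1) = 1
  ((q ∧ (q → p)) → (p ∨ (p → p))): 0.08 ≤ 1, so result = 1
  Gödel value = 1
Łukasiewicz evaluation:
  (q → p): min(1, 1 − 0.08 + 0.35) = 1
  (q ∧ (q → p)) = min(0.08, 1) = 0.08
  (p → p): min(1, 1 − 0.35 + 0.35) = 1
  (p ∨ (p → p)) = max(0.35, 1) = 1
  ((q ∧ (q → p)) → (p ∨ (p → p))): min(1, 1 − 0.08 + 1) = 1
  Łukasiewicz value = 1
Difference: 1 − 1 = 0.00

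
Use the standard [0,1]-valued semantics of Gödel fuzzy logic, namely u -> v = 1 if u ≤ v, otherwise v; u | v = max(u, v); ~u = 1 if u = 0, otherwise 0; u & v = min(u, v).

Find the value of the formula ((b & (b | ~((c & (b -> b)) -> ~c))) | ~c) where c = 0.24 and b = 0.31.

0.31

(b -> b): 0.31 ≤ 0.31, so result = 1
(c & (b -> b)) = min(0.24, 1) = 0.24
~c: Gödel ¬ of 0.24 = 0 (operand ≠ 0)
((c & (b -> b)) -> ~c): 0.24 > 0, so result = 0
~((c & (b -> b)) -> ~c): Gödel ¬ of 0 = 1 (operand is 0)
(b | ~((c & (b -> b)) -> ~c)) = max(0.31, 1) = 1
(b & (b | ~((c & (b -> b)) -> ~c))) = min(0.31, 1) = 0.31
~c: Gödel ¬ of 0.24 = 0 (operand ≠ 0)
((b & (b | ~((c & (b -> b)) -> ~c))) | ~c) = max(0.31, 0) = 0.31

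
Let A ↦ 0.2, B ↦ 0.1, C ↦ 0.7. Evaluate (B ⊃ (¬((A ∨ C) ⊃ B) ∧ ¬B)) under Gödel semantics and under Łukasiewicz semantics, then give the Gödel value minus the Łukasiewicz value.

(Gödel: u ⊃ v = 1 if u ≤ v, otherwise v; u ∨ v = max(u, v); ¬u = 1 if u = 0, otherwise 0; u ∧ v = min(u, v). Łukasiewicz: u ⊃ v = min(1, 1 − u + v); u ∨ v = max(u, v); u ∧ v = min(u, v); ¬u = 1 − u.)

Gödel evaluation:
  (A ∨ C) = max(0.2, 0.7) = 0.7
  ((A ∨ C) ⊃ B): 0.7 > 0.1, so result = 0.1
  ¬((A ∨ C) ⊃ B): Gödel ¬ of 0.1 = 0 (operand ≠ 0)
  ¬B: Gödel ¬ of 0.1 = 0 (operand ≠ 0)
  (¬((A ∨ C) ⊃ B) ∧ ¬B) = min(0, 0) = 0
  (B ⊃ (¬((A ∨ C) ⊃ B) ∧ ¬B)): 0.1 > 0, so result = 0
  Gödel value = 0
Łukasiewicz evaluation:
  (A ∨ C) = max(0.2, 0.7) = 0.7
  ((A ∨ C) ⊃ B): min(1, 1 − 0.7 + 0.1) = 0.4
  ¬((A ∨ C) ⊃ B): Łukasiewicz ¬ gives 1 − 0.4 = 0.6
  ¬B: Łukasiewicz ¬ gives 1 − 0.1 = 0.9
  (¬((A ∨ C) ⊃ B) ∧ ¬B) = min(0.6, 0.9) = 0.6
  (B ⊃ (¬((A ∨ C) ⊃ B) ∧ ¬B)): min(1, 1 − 0.1 + 0.6) = 1
  Łukasiewicz value = 1
Difference: 0 − 1 = -1.00

-1.00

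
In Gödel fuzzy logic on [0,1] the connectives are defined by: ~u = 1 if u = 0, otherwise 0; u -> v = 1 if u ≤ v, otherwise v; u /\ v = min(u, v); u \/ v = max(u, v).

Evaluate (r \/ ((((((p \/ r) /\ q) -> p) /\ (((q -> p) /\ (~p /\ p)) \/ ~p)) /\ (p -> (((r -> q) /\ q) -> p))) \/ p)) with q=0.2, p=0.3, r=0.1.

0.30

(p \/ r) = max(0.3, 0.1) = 0.3
((p \/ r) /\ q) = min(0.3, 0.2) = 0.2
(((p \/ r) /\ q) -> p): 0.2 ≤ 0.3, so result = 1
(q -> p): 0.2 ≤ 0.3, so result = 1
~p: Gödel ¬ of 0.3 = 0 (operand ≠ 0)
(~p /\ p) = min(0, 0.3) = 0
((q -> p) /\ (~p /\ p)) = min(1, 0) = 0
~p: Gödel ¬ of 0.3 = 0 (operand ≠ 0)
(((q -> p) /\ (~p /\ p)) \/ ~p) = max(0, 0) = 0
((((p \/ r) /\ q) -> p) /\ (((q -> p) /\ (~p /\ p)) \/ ~p)) = min(1, 0) = 0
(r -> q): 0.1 ≤ 0.2, so result = 1
((r -> q) /\ q) = min(1, 0.2) = 0.2
(((r -> q) /\ q) -> p): 0.2 ≤ 0.3, so result = 1
(p -> (((r -> q) /\ q) -> p)): 0.3 ≤ 1, so result = 1
(((((p \/ r) /\ q) -> p) /\ (((q -> p) /\ (~p /\ p)) \/ ~p)) /\ (p -> (((r -> q) /\ q) -> p))) = min(0, 1) = 0
((((((p \/ r) /\ q) -> p) /\ (((q -> p) /\ (~p /\ p)) \/ ~p)) /\ (p -> (((r -> q) /\ q) -> p))) \/ p) = max(0, 0.3) = 0.3
(r \/ ((((((p \/ r) /\ q) -> p) /\ (((q -> p) /\ (~p /\ p)) \/ ~p)) /\ (p -> (((r -> q) /\ q) -> p))) \/ p)) = max(0.1, 0.3) = 0.3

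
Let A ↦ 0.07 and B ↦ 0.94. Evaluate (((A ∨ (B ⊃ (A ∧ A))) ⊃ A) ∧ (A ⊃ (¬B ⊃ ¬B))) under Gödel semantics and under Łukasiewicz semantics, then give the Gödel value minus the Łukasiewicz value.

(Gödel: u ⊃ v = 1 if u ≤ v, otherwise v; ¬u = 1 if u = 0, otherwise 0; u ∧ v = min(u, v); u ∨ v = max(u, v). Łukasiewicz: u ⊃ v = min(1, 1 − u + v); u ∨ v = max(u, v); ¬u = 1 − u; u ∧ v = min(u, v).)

0.06

Gödel evaluation:
  (A ∧ A) = min(0.07, 0.07) = 0.07
  (B ⊃ (A ∧ A)): 0.94 > 0.07, so result = 0.07
  (A ∨ (B ⊃ (A ∧ A))) = max(0.07, 0.07) = 0.07
  ((A ∨ (B ⊃ (A ∧ A))) ⊃ A): 0.07 ≤ 0.07, so result = 1
  ¬B: Gödel ¬ of 0.94 = 0 (operand ≠ 0)
  ¬B: Gödel ¬ of 0.94 = 0 (operand ≠ 0)
  (¬B ⊃ ¬B): 0 ≤ 0, so result = 1
  (A ⊃ (¬B ⊃ ¬B)): 0.07 ≤ 1, so result = 1
  (((A ∨ (B ⊃ (A ∧ A))) ⊃ A) ∧ (A ⊃ (¬B ⊃ ¬B))) = min(1, 1) = 1
  Gödel value = 1
Łukasiewicz evaluation:
  (A ∧ A) = min(0.07, 0.07) = 0.07
  (B ⊃ (A ∧ A)): min(1, 1 − 0.94 + 0.07) = 0.13
  (A ∨ (B ⊃ (A ∧ A))) = max(0.07, 0.13) = 0.13
  ((A ∨ (B ⊃ (A ∧ A))) ⊃ A): min(1, 1 − 0.13 + 0.07) = 0.94
  ¬B: Łukasiewicz ¬ gives 1 − 0.94 = 0.06
  ¬B: Łukasiewicz ¬ gives 1 − 0.94 = 0.06
  (¬B ⊃ ¬B): min(1, 1 − 0.06 + 0.06) = 1
  (A ⊃ (¬B ⊃ ¬B)): min(1, 1 − 0.07 + 1) = 1
  (((A ∨ (B ⊃ (A ∧ A))) ⊃ A) ∧ (A ⊃ (¬B ⊃ ¬B))) = min(0.94, 1) = 0.94
  Łukasiewicz value = 0.94
Difference: 1 − 0.94 = 0.06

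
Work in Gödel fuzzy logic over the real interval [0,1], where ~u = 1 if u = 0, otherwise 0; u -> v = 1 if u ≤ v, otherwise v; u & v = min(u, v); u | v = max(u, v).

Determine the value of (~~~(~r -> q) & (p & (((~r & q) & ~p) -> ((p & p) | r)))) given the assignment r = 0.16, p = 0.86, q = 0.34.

0.00

~r: Gödel ¬ of 0.16 = 0 (operand ≠ 0)
(~r -> q): 0 ≤ 0.34, so result = 1
~(~r -> q): Gödel ¬ of 1 = 0 (operand ≠ 0)
~~(~r -> q): Gödel ¬ of 0 = 1 (operand is 0)
~~~(~r -> q): Gödel ¬ of 1 = 0 (operand ≠ 0)
~r: Gödel ¬ of 0.16 = 0 (operand ≠ 0)
(~r & q) = min(0, 0.34) = 0
~p: Gödel ¬ of 0.86 = 0 (operand ≠ 0)
((~r & q) & ~p) = min(0, 0) = 0
(p & p) = min(0.86, 0.86) = 0.86
((p & p) | r) = max(0.86, 0.16) = 0.86
(((~r & q) & ~p) -> ((p & p) | r)): 0 ≤ 0.86, so result = 1
(p & (((~r & q) & ~p) -> ((p & p) | r))) = min(0.86, 1) = 0.86
(~~~(~r -> q) & (p & (((~r & q) & ~p) -> ((p & p) | r)))) = min(0, 0.86) = 0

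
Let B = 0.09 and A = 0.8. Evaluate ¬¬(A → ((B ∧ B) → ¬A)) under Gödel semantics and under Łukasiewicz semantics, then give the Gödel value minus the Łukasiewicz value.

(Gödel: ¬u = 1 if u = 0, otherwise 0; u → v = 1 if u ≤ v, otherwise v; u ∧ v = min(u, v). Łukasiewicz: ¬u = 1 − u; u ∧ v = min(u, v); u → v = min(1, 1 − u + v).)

-1.00

Gödel evaluation:
  (B ∧ B) = min(0.09, 0.09) = 0.09
  ¬A: Gödel ¬ of 0.8 = 0 (operand ≠ 0)
  ((B ∧ B) → ¬A): 0.09 > 0, so result = 0
  (A → ((B ∧ B) → ¬A)): 0.8 > 0, so result = 0
  ¬(A → ((B ∧ B) → ¬A)): Gödel ¬ of 0 = 1 (operand is 0)
  ¬¬(A → ((B ∧ B) → ¬A)): Gödel ¬ of 1 = 0 (operand ≠ 0)
  Gödel value = 0
Łukasiewicz evaluation:
  (B ∧ B) = min(0.09, 0.09) = 0.09
  ¬A: Łukasiewicz ¬ gives 1 − 0.8 = 0.2
  ((B ∧ B) → ¬A): min(1, 1 − 0.09 + 0.2) = 1
  (A → ((B ∧ B) → ¬A)): min(1, 1 − 0.8 + 1) = 1
  ¬(A → ((B ∧ B) → ¬A)): Łukasiewicz ¬ gives 1 − 1 = 0
  ¬¬(A → ((B ∧ B) → ¬A)): Łukasiewicz ¬ gives 1 − 0 = 1
  Łukasiewicz value = 1
Difference: 0 − 1 = -1.00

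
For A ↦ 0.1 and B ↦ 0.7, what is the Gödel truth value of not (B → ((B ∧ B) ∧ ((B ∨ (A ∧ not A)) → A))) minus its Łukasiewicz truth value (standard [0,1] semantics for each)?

-0.30

Gödel evaluation:
  (B ∧ B) = min(0.7, 0.7) = 0.7
  not A: Gödel ¬ of 0.1 = 0 (operand ≠ 0)
  (A ∧ not A) = min(0.1, 0) = 0
  (B ∨ (A ∧ not A)) = max(0.7, 0) = 0.7
  ((B ∨ (A ∧ not A)) → A): 0.7 > 0.1, so result = 0.1
  ((B ∧ B) ∧ ((B ∨ (A ∧ not A)) → A)) = min(0.7, 0.1) = 0.1
  (B → ((B ∧ B) ∧ ((B ∨ (A ∧ not A)) → A))): 0.7 > 0.1, so result = 0.1
  not (B → ((B ∧ B) ∧ ((B ∨ (A ∧ not A)) → A))): Gödel ¬ of 0.1 = 0 (operand ≠ 0)
  Gödel value = 0
Łukasiewicz evaluation:
  (B ∧ B) = min(0.7, 0.7) = 0.7
  not A: Łukasiewicz ¬ gives 1 − 0.1 = 0.9
  (A ∧ not A) = min(0.1, 0.9) = 0.1
  (B ∨ (A ∧ not A)) = max(0.7, 0.1) = 0.7
  ((B ∨ (A ∧ not A)) → A): min(1, 1 − 0.7 + 0.1) = 0.4
  ((B ∧ B) ∧ ((B ∨ (A ∧ not A)) → A)) = min(0.7, 0.4) = 0.4
  (B → ((B ∧ B) ∧ ((B ∨ (A ∧ not A)) → A))): min(1, 1 − 0.7 + 0.4) = 0.7
  not (B → ((B ∧ B) ∧ ((B ∨ (A ∧ not A)) → A))): Łukasiewicz ¬ gives 1 − 0.7 = 0.3
  Łukasiewicz value = 0.3
Difference: 0 − 0.3 = -0.30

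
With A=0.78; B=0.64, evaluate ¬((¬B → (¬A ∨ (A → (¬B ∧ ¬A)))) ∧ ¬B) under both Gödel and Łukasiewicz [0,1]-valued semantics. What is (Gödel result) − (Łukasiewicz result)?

Gödel evaluation:
  ¬B: Gödel ¬ of 0.64 = 0 (operand ≠ 0)
  ¬A: Gödel ¬ of 0.78 = 0 (operand ≠ 0)
  ¬B: Gödel ¬ of 0.64 = 0 (operand ≠ 0)
  ¬A: Gödel ¬ of 0.78 = 0 (operand ≠ 0)
  (¬B ∧ ¬A) = min(0, 0) = 0
  (A → (¬B ∧ ¬A)): 0.78 > 0, so result = 0
  (¬A ∨ (A → (¬B ∧ ¬A))) = max(0, 0) = 0
  (¬B → (¬A ∨ (A → (¬B ∧ ¬A)))): 0 ≤ 0, so result = 1
  ¬B: Gödel ¬ of 0.64 = 0 (operand ≠ 0)
  ((¬B → (¬A ∨ (A → (¬B ∧ ¬A)))) ∧ ¬B) = min(1, 0) = 0
  ¬((¬B → (¬A ∨ (A → (¬B ∧ ¬A)))) ∧ ¬B): Gödel ¬ of 0 = 1 (operand is 0)
  Gödel value = 1
Łukasiewicz evaluation:
  ¬B: Łukasiewicz ¬ gives 1 − 0.64 = 0.36
  ¬A: Łukasiewicz ¬ gives 1 − 0.78 = 0.22
  ¬B: Łukasiewicz ¬ gives 1 − 0.64 = 0.36
  ¬A: Łukasiewicz ¬ gives 1 − 0.78 = 0.22
  (¬B ∧ ¬A) = min(0.36, 0.22) = 0.22
  (A → (¬B ∧ ¬A)): min(1, 1 − 0.78 + 0.22) = 0.44
  (¬A ∨ (A → (¬B ∧ ¬A))) = max(0.22, 0.44) = 0.44
  (¬B → (¬A ∨ (A → (¬B ∧ ¬A)))): min(1, 1 − 0.36 + 0.44) = 1
  ¬B: Łukasiewicz ¬ gives 1 − 0.64 = 0.36
  ((¬B → (¬A ∨ (A → (¬B ∧ ¬A)))) ∧ ¬B) = min(1, 0.36) = 0.36
  ¬((¬B → (¬A ∨ (A → (¬B ∧ ¬A)))) ∧ ¬B): Łukasiewicz ¬ gives 1 − 0.36 = 0.64
  Łukasiewicz value = 0.64
Difference: 1 − 0.64 = 0.36

0.36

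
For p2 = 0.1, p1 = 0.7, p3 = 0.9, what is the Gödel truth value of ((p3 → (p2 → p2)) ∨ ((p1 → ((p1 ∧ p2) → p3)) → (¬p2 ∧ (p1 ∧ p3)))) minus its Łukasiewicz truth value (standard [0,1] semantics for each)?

0.00

Gödel evaluation:
  (p2 → p2): 0.1 ≤ 0.1, so result = 1
  (p3 → (p2 → p2)): 0.9 ≤ 1, so result = 1
  (p1 ∧ p2) = min(0.7, 0.1) = 0.1
  ((p1 ∧ p2) → p3): 0.1 ≤ 0.9, so result = 1
  (p1 → ((p1 ∧ p2) → p3)): 0.7 ≤ 1, so result = 1
  ¬p2: Gödel ¬ of 0.1 = 0 (operand ≠ 0)
  (p1 ∧ p3) = min(0.7, 0.9) = 0.7
  (¬p2 ∧ (p1 ∧ p3)) = min(0, 0.7) = 0
  ((p1 → ((p1 ∧ p2) → p3)) → (¬p2 ∧ (p1 ∧ p3))): 1 > 0, so result = 0
  ((p3 → (p2 → p2)) ∨ ((p1 → ((p1 ∧ p2) → p3)) → (¬p2 ∧ (p1 ∧ p3)))) = max(1, 0) = 1
  Gödel value = 1
Łukasiewicz evaluation:
  (p2 → p2): min(1, 1 − 0.1 + 0.1) = 1
  (p3 → (p2 → p2)): min(1, 1 − 0.9 + 1) = 1
  (p1 ∧ p2) = min(0.7, 0.1) = 0.1
  ((p1 ∧ p2) → p3): min(1, 1 − 0.1 + 0.9) = 1
  (p1 → ((p1 ∧ p2) → p3)): min(1, 1 − 0.7 + 1) = 1
  ¬p2: Łukasiewicz ¬ gives 1 − 0.1 = 0.9
  (p1 ∧ p3) = min(0.7, 0.9) = 0.7
  (¬p2 ∧ (p1 ∧ p3)) = min(0.9, 0.7) = 0.7
  ((p1 → ((p1 ∧ p2) → p3)) → (¬p2 ∧ (p1 ∧ p3))): min(1, 1 − 1 + 0.7) = 0.7
  ((p3 → (p2 → p2)) ∨ ((p1 → ((p1 ∧ p2) → p3)) → (¬p2 ∧ (p1 ∧ p3)))) = max(1, 0.7) = 1
  Łukasiewicz value = 1
Difference: 1 − 1 = 0.00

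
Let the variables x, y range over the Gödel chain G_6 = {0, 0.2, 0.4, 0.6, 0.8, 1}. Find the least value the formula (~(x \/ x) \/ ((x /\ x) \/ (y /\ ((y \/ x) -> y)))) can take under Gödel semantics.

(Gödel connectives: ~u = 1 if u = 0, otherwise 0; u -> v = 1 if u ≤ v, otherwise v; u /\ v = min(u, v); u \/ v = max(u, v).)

0.20

The minimum is attained at x = 0.2, y = 0:
  (x \/ x) = max(0.2, 0.2) = 0.2
  ~(x \/ x): Gödel ¬ of 0.2 = 0 (operand ≠ 0)
  (x /\ x) = min(0.2, 0.2) = 0.2
  (y \/ x) = max(0, 0.2) = 0.2
  ((y \/ x) -> y): 0.2 > 0, so result = 0
  (y /\ ((y \/ x) -> y)) = min(0, 0) = 0
  ((x /\ x) \/ (y /\ ((y \/ x) -> y))) = max(0.2, 0) = 0.2
  (~(x \/ x) \/ ((x /\ x) \/ (y /\ ((y \/ x) -> y)))) = max(0, 0.2) = 0.2
Checking all 36 assignments confirms none give a value below 0.20.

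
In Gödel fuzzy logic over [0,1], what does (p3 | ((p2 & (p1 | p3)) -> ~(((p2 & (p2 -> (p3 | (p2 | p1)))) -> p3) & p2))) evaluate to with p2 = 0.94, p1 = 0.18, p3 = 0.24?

0.24

(p1 | p3) = max(0.18, 0.24) = 0.24
(p2 & (p1 | p3)) = min(0.94, 0.24) = 0.24
(p2 | p1) = max(0.94, 0.18) = 0.94
(p3 | (p2 | p1)) = max(0.24, 0.94) = 0.94
(p2 -> (p3 | (p2 | p1))): 0.94 ≤ 0.94, so result = 1
(p2 & (p2 -> (p3 | (p2 | p1)))) = min(0.94, 1) = 0.94
((p2 & (p2 -> (p3 | (p2 | p1)))) -> p3): 0.94 > 0.24, so result = 0.24
(((p2 & (p2 -> (p3 | (p2 | p1)))) -> p3) & p2) = min(0.24, 0.94) = 0.24
~(((p2 & (p2 -> (p3 | (p2 | p1)))) -> p3) & p2): Gödel ¬ of 0.24 = 0 (operand ≠ 0)
((p2 & (p1 | p3)) -> ~(((p2 & (p2 -> (p3 | (p2 | p1)))) -> p3) & p2)): 0.24 > 0, so result = 0
(p3 | ((p2 & (p1 | p3)) -> ~(((p2 & (p2 -> (p3 | (p2 | p1)))) -> p3) & p2))) = max(0.24, 0) = 0.24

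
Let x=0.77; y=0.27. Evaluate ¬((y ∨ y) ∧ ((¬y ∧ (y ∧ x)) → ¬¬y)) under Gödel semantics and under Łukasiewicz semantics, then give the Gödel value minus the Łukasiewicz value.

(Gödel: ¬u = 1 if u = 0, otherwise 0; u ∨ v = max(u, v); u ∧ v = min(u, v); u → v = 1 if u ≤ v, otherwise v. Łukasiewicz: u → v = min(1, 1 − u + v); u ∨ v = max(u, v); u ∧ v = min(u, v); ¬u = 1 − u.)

Gödel evaluation:
  (y ∨ y) = max(0.27, 0.27) = 0.27
  ¬y: Gödel ¬ of 0.27 = 0 (operand ≠ 0)
  (y ∧ x) = min(0.27, 0.77) = 0.27
  (¬y ∧ (y ∧ x)) = min(0, 0.27) = 0
  ¬y: Gödel ¬ of 0.27 = 0 (operand ≠ 0)
  ¬¬y: Gödel ¬ of 0 = 1 (operand is 0)
  ((¬y ∧ (y ∧ x)) → ¬¬y): 0 ≤ 1, so result = 1
  ((y ∨ y) ∧ ((¬y ∧ (y ∧ x)) → ¬¬y)) = min(0.27, 1) = 0.27
  ¬((y ∨ y) ∧ ((¬y ∧ (y ∧ x)) → ¬¬y)): Gödel ¬ of 0.27 = 0 (operand ≠ 0)
  Gödel value = 0
Łukasiewicz evaluation:
  (y ∨ y) = max(0.27, 0.27) = 0.27
  ¬y: Łukasiewicz ¬ gives 1 − 0.27 = 0.73
  (y ∧ x) = min(0.27, 0.77) = 0.27
  (¬y ∧ (y ∧ x)) = min(0.73, 0.27) = 0.27
  ¬y: Łukasiewicz ¬ gives 1 − 0.27 = 0.73
  ¬¬y: Łukasiewicz ¬ gives 1 − 0.73 = 0.27
  ((¬y ∧ (y ∧ x)) → ¬¬y): min(1, 1 − 0.27 + 0.27) = 1
  ((y ∨ y) ∧ ((¬y ∧ (y ∧ x)) → ¬¬y)) = min(0.27, 1) = 0.27
  ¬((y ∨ y) ∧ ((¬y ∧ (y ∧ x)) → ¬¬y)): Łukasiewicz ¬ gives 1 − 0.27 = 0.73
  Łukasiewicz value = 0.73
Difference: 0 − 0.73 = -0.73

-0.73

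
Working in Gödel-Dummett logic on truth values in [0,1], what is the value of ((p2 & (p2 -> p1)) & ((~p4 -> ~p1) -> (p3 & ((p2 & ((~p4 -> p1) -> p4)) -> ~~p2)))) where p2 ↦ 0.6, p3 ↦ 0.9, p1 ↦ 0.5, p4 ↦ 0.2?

(p2 -> p1): 0.6 > 0.5, so result = 0.5
(p2 & (p2 -> p1)) = min(0.6, 0.5) = 0.5
~p4: Gödel ¬ of 0.2 = 0 (operand ≠ 0)
~p1: Gödel ¬ of 0.5 = 0 (operand ≠ 0)
(~p4 -> ~p1): 0 ≤ 0, so result = 1
~p4: Gödel ¬ of 0.2 = 0 (operand ≠ 0)
(~p4 -> p1): 0 ≤ 0.5, so result = 1
((~p4 -> p1) -> p4): 1 > 0.2, so result = 0.2
(p2 & ((~p4 -> p1) -> p4)) = min(0.6, 0.2) = 0.2
~p2: Gödel ¬ of 0.6 = 0 (operand ≠ 0)
~~p2: Gödel ¬ of 0 = 1 (operand is 0)
((p2 & ((~p4 -> p1) -> p4)) -> ~~p2): 0.2 ≤ 1, so result = 1
(p3 & ((p2 & ((~p4 -> p1) -> p4)) -> ~~p2)) = min(0.9, 1) = 0.9
((~p4 -> ~p1) -> (p3 & ((p2 & ((~p4 -> p1) -> p4)) -> ~~p2))): 1 > 0.9, so result = 0.9
((p2 & (p2 -> p1)) & ((~p4 -> ~p1) -> (p3 & ((p2 & ((~p4 -> p1) -> p4)) -> ~~p2)))) = min(0.5, 0.9) = 0.5

0.50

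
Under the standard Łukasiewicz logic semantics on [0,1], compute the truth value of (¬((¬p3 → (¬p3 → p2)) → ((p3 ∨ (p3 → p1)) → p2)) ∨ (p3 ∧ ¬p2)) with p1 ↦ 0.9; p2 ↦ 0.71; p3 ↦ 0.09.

¬p3: Łukasiewicz ¬ gives 1 − 0.09 = 0.91
¬p3: Łukasiewicz ¬ gives 1 − 0.09 = 0.91
(¬p3 → p2): min(1, 1 − 0.91 + 0.71) = 0.8
(¬p3 → (¬p3 → p2)): min(1, 1 − 0.91 + 0.8) = 0.89
(p3 → p1): min(1, 1 − 0.09 + 0.9) = 1
(p3 ∨ (p3 → p1)) = max(0.09, 1) = 1
((p3 ∨ (p3 → p1)) → p2): min(1, 1 − 1 + 0.71) = 0.71
((¬p3 → (¬p3 → p2)) → ((p3 ∨ (p3 → p1)) → p2)): min(1, 1 − 0.89 + 0.71) = 0.82
¬((¬p3 → (¬p3 → p2)) → ((p3 ∨ (p3 → p1)) → p2)): Łukasiewicz ¬ gives 1 − 0.82 = 0.18
¬p2: Łukasiewicz ¬ gives 1 − 0.71 = 0.29
(p3 ∧ ¬p2) = min(0.09, 0.29) = 0.09
(¬((¬p3 → (¬p3 → p2)) → ((p3 ∨ (p3 → p1)) → p2)) ∨ (p3 ∧ ¬p2)) = max(0.18, 0.09) = 0.18

0.18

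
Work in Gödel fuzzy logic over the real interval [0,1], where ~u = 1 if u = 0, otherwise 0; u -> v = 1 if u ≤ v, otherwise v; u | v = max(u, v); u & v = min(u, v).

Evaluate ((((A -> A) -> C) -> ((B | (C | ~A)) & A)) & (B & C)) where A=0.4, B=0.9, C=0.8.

(A -> A): 0.4 ≤ 0.4, so result = 1
((A -> A) -> C): 1 > 0.8, so result = 0.8
~A: Gödel ¬ of 0.4 = 0 (operand ≠ 0)
(C | ~A) = max(0.8, 0) = 0.8
(B | (C | ~A)) = max(0.9, 0.8) = 0.9
((B | (C | ~A)) & A) = min(0.9, 0.4) = 0.4
(((A -> A) -> C) -> ((B | (C | ~A)) & A)): 0.8 > 0.4, so result = 0.4
(B & C) = min(0.9, 0.8) = 0.8
((((A -> A) -> C) -> ((B | (C | ~A)) & A)) & (B & C)) = min(0.4, 0.8) = 0.4

0.40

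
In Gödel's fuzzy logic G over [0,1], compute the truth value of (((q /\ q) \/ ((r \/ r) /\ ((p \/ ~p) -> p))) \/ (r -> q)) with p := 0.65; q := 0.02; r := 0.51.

(q /\ q) = min(0.02, 0.02) = 0.02
(r \/ r) = max(0.51, 0.51) = 0.51
~p: Gödel ¬ of 0.65 = 0 (operand ≠ 0)
(p \/ ~p) = max(0.65, 0) = 0.65
((p \/ ~p) -> p): 0.65 ≤ 0.65, so result = 1
((r \/ r) /\ ((p \/ ~p) -> p)) = min(0.51, 1) = 0.51
((q /\ q) \/ ((r \/ r) /\ ((p \/ ~p) -> p))) = max(0.02, 0.51) = 0.51
(r -> q): 0.51 > 0.02, so result = 0.02
(((q /\ q) \/ ((r \/ r) /\ ((p \/ ~p) -> p))) \/ (r -> q)) = max(0.51, 0.02) = 0.51

0.51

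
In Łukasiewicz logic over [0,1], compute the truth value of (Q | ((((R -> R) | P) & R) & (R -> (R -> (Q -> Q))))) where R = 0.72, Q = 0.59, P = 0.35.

(R -> R): min(1, 1 − 0.72 + 0.72) = 1
((R -> R) | P) = max(1, 0.35) = 1
(((R -> R) | P) & R) = min(1, 0.72) = 0.72
(Q -> Q): min(1, 1 − 0.59 + 0.59) = 1
(R -> (Q -> Q)): min(1, 1 − 0.72 + 1) = 1
(R -> (R -> (Q -> Q))): min(1, 1 − 0.72 + 1) = 1
((((R -> R) | P) & R) & (R -> (R -> (Q -> Q)))) = min(0.72, 1) = 0.72
(Q | ((((R -> R) | P) & R) & (R -> (R -> (Q -> Q))))) = max(0.59, 0.72) = 0.72

0.72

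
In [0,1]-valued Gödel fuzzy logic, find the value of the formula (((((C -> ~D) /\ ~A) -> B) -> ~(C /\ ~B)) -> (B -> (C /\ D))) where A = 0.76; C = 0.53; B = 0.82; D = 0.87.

0.53

~D: Gödel ¬ of 0.87 = 0 (operand ≠ 0)
(C -> ~D): 0.53 > 0, so result = 0
~A: Gödel ¬ of 0.76 = 0 (operand ≠ 0)
((C -> ~D) /\ ~A) = min(0, 0) = 0
(((C -> ~D) /\ ~A) -> B): 0 ≤ 0.82, so result = 1
~B: Gödel ¬ of 0.82 = 0 (operand ≠ 0)
(C /\ ~B) = min(0.53, 0) = 0
~(C /\ ~B): Gödel ¬ of 0 = 1 (operand is 0)
((((C -> ~D) /\ ~A) -> B) -> ~(C /\ ~B)): 1 ≤ 1, so result = 1
(C /\ D) = min(0.53, 0.87) = 0.53
(B -> (C /\ D)): 0.82 > 0.53, so result = 0.53
(((((C -> ~D) /\ ~A) -> B) -> ~(C /\ ~B)) -> (B -> (C /\ D))): 1 > 0.53, so result = 0.53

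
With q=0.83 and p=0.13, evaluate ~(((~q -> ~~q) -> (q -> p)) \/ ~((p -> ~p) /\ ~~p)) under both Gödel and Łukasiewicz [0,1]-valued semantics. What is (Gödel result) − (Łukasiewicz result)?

-0.13

Gödel evaluation:
  ~q: Gödel ¬ of 0.83 = 0 (operand ≠ 0)
  ~q: Gödel ¬ of 0.83 = 0 (operand ≠ 0)
  ~~q: Gödel ¬ of 0 = 1 (operand is 0)
  (~q -> ~~q): 0 ≤ 1, so result = 1
  (q -> p): 0.83 > 0.13, so result = 0.13
  ((~q -> ~~q) -> (q -> p)): 1 > 0.13, so result = 0.13
  ~p: Gödel ¬ of 0.13 = 0 (operand ≠ 0)
  (p -> ~p): 0.13 > 0, so result = 0
  ~p: Gödel ¬ of 0.13 = 0 (operand ≠ 0)
  ~~p: Gödel ¬ of 0 = 1 (operand is 0)
  ((p -> ~p) /\ ~~p) = min(0, 1) = 0
  ~((p -> ~p) /\ ~~p): Gödel ¬ of 0 = 1 (operand is 0)
  (((~q -> ~~q) -> (q -> p)) \/ ~((p -> ~p) /\ ~~p)) = max(0.13, 1) = 1
  ~(((~q -> ~~q) -> (q -> p)) \/ ~((p -> ~p) /\ ~~p)): Gödel ¬ of 1 = 0 (operand ≠ 0)
  Gödel value = 0
Łukasiewicz evaluation:
  ~q: Łukasiewicz ¬ gives 1 − 0.83 = 0.17
  ~q: Łukasiewicz ¬ gives 1 − 0.83 = 0.17
  ~~q: Łukasiewicz ¬ gives 1 − 0.17 = 0.83
  (~q -> ~~q): min(1, 1 − 0.17 + 0.83) = 1
  (q -> p): min(1, 1 − 0.83 + 0.13) = 0.3
  ((~q -> ~~q) -> (q -> p)): min(1, 1 − 1 + 0.3) = 0.3
  ~p: Łukasiewicz ¬ gives 1 − 0.13 = 0.87
  (p -> ~p): min(1, 1 − 0.13 + 0.87) = 1
  ~p: Łukasiewicz ¬ gives 1 − 0.13 = 0.87
  ~~p: Łukasiewicz ¬ gives 1 − 0.87 = 0.13
  ((p -> ~p) /\ ~~p) = min(1, 0.13) = 0.13
  ~((p -> ~p) /\ ~~p): Łukasiewicz ¬ gives 1 − 0.13 = 0.87
  (((~q -> ~~q) -> (q -> p)) \/ ~((p -> ~p) /\ ~~p)) = max(0.3, 0.87) = 0.87
  ~(((~q -> ~~q) -> (q -> p)) \/ ~((p -> ~p) /\ ~~p)): Łukasiewicz ¬ gives 1 − 0.87 = 0.13
  Łukasiewicz value = 0.13
Difference: 0 − 0.13 = -0.13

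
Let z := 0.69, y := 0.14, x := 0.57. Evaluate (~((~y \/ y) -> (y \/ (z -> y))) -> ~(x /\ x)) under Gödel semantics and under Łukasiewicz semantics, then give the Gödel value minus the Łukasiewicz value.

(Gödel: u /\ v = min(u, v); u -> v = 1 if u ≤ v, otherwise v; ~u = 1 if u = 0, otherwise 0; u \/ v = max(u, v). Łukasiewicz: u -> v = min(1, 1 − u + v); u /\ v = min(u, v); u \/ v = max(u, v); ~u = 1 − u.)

0.00

Gödel evaluation:
  ~y: Gödel ¬ of 0.14 = 0 (operand ≠ 0)
  (~y \/ y) = max(0, 0.14) = 0.14
  (z -> y): 0.69 > 0.14, so result = 0.14
  (y \/ (z -> y)) = max(0.14, 0.14) = 0.14
  ((~y \/ y) -> (y \/ (z -> y))): 0.14 ≤ 0.14, so result = 1
  ~((~y \/ y) -> (y \/ (z -> y))): Gödel ¬ of 1 = 0 (operand ≠ 0)
  (x /\ x) = min(0.57, 0.57) = 0.57
  ~(x /\ x): Gödel ¬ of 0.57 = 0 (operand ≠ 0)
  (~((~y \/ y) -> (y \/ (z -> y))) -> ~(x /\ x)): 0 ≤ 0, so result = 1
  Gödel value = 1
Łukasiewicz evaluation:
  ~y: Łukasiewicz ¬ gives 1 − 0.14 = 0.86
  (~y \/ y) = max(0.86, 0.14) = 0.86
  (z -> y): min(1, 1 − 0.69 + 0.14) = 0.45
  (y \/ (z -> y)) = max(0.14, 0.45) = 0.45
  ((~y \/ y) -> (y \/ (z -> y))): min(1, 1 − 0.86 + 0.45) = 0.59
  ~((~y \/ y) -> (y \/ (z -> y))): Łukasiewicz ¬ gives 1 − 0.59 = 0.41
  (x /\ x) = min(0.57, 0.57) = 0.57
  ~(x /\ x): Łukasiewicz ¬ gives 1 − 0.57 = 0.43
  (~((~y \/ y) -> (y \/ (z -> y))) -> ~(x /\ x)): min(1, 1 − 0.41 + 0.43) = 1
  Łukasiewicz value = 1
Difference: 1 − 1 = 0.00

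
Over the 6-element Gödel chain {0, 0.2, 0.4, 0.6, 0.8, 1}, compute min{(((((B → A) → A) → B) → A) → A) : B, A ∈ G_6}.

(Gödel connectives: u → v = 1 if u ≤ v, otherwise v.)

0.20

The minimum is attained at B = 0, A = 0.2:
  (B → A): 0 ≤ 0.2, so result = 1
  ((B → A) → A): 1 > 0.2, so result = 0.2
  (((B → A) → A) → B): 0.2 > 0, so result = 0
  ((((B → A) → A) → B) → A): 0 ≤ 0.2, so result = 1
  (((((B → A) → A) → B) → A) → A): 1 > 0.2, so result = 0.2
Checking all 36 assignments confirms none give a value below 0.20.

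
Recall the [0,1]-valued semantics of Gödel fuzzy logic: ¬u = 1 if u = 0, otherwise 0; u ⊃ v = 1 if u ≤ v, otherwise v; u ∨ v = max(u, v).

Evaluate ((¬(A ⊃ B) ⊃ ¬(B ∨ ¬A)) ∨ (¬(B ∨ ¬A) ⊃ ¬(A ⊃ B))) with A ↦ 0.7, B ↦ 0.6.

(A ⊃ B): 0.7 > 0.6, so result = 0.6
¬(A ⊃ B): Gödel ¬ of 0.6 = 0 (operand ≠ 0)
¬A: Gödel ¬ of 0.7 = 0 (operand ≠ 0)
(B ∨ ¬A) = max(0.6, 0) = 0.6
¬(B ∨ ¬A): Gödel ¬ of 0.6 = 0 (operand ≠ 0)
(¬(A ⊃ B) ⊃ ¬(B ∨ ¬A)): 0 ≤ 0, so result = 1
¬A: Gödel ¬ of 0.7 = 0 (operand ≠ 0)
(B ∨ ¬A) = max(0.6, 0) = 0.6
¬(B ∨ ¬A): Gödel ¬ of 0.6 = 0 (operand ≠ 0)
(A ⊃ B): 0.7 > 0.6, so result = 0.6
¬(A ⊃ B): Gödel ¬ of 0.6 = 0 (operand ≠ 0)
(¬(B ∨ ¬A) ⊃ ¬(A ⊃ B)): 0 ≤ 0, so result = 1
((¬(A ⊃ B) ⊃ ¬(B ∨ ¬A)) ∨ (¬(B ∨ ¬A) ⊃ ¬(A ⊃ B))) = max(1, 1) = 1

1.00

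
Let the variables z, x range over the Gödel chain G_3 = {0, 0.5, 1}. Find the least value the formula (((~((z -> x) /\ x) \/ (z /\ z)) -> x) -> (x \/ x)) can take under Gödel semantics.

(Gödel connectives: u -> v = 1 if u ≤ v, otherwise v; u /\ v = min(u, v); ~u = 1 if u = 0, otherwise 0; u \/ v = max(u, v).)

0.50

The minimum is attained at z = 0, x = 0.5:
  (z -> x): 0 ≤ 0.5, so result = 1
  ((z -> x) /\ x) = min(1, 0.5) = 0.5
  ~((z -> x) /\ x): Gödel ¬ of 0.5 = 0 (operand ≠ 0)
  (z /\ z) = min(0, 0) = 0
  (~((z -> x) /\ x) \/ (z /\ z)) = max(0, 0) = 0
  ((~((z -> x) /\ x) \/ (z /\ z)) -> x): 0 ≤ 0.5, so result = 1
  (x \/ x) = max(0.5, 0.5) = 0.5
  (((~((z -> x) /\ x) \/ (z /\ z)) -> x) -> (x \/ x)): 1 > 0.5, so result = 0.5
Checking all 9 assignments confirms none give a value below 0.50.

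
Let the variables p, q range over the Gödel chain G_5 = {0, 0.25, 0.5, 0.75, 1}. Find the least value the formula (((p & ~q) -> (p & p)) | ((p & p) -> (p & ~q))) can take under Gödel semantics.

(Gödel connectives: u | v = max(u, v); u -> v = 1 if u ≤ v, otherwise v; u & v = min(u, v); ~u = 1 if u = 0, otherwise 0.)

Every assignment gives 1. For instance at p = 0, q = 0:
  ~q: Gödel ¬ of 0 = 1 (operand is 0)
  (p & ~q) = min(0, 1) = 0
  (p & p) = min(0, 0) = 0
  ((p & ~q) -> (p & p)): 0 ≤ 0, so result = 1
  (p & p) = min(0, 0) = 0
  ~q: Gödel ¬ of 0 = 1 (operand is 0)
  (p & ~q) = min(0, 1) = 0
  ((p & p) -> (p & ~q)): 0 ≤ 0, so result = 1
  (((p & ~q) -> (p & p)) | ((p & p) -> (p & ~q))) = max(1, 1) = 1
All 25 assignments give value 1 — the formula is a G_5-tautology.

1.00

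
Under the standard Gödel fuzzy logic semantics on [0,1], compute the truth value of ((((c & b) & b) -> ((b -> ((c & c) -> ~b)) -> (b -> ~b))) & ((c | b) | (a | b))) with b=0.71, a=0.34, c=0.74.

(c & b) = min(0.74, 0.71) = 0.71
((c & b) & b) = min(0.71, 0.71) = 0.71
(c & c) = min(0.74, 0.74) = 0.74
~b: Gödel ¬ of 0.71 = 0 (operand ≠ 0)
((c & c) -> ~b): 0.74 > 0, so result = 0
(b -> ((c & c) -> ~b)): 0.71 > 0, so result = 0
~b: Gödel ¬ of 0.71 = 0 (operand ≠ 0)
(b -> ~b): 0.71 > 0, so result = 0
((b -> ((c & c) -> ~b)) -> (b -> ~b)): 0 ≤ 0, so result = 1
(((c & b) & b) -> ((b -> ((c & c) -> ~b)) -> (b -> ~b))): 0.71 ≤ 1, so result = 1
(c | b) = max(0.74, 0.71) = 0.74
(a | b) = max(0.34, 0.71) = 0.71
((c | b) | (a | b)) = max(0.74, 0.71) = 0.74
((((c & b) & b) -> ((b -> ((c & c) -> ~b)) -> (b -> ~b))) & ((c | b) | (a | b))) = min(1, 0.74) = 0.74

0.74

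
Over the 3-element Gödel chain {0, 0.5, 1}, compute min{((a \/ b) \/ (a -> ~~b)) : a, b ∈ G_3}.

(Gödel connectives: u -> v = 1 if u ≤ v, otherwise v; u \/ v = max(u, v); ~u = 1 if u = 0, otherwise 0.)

The minimum is attained at a = 0.5, b = 0:
  (a \/ b) = max(0.5, 0) = 0.5
  ~b: Gödel ¬ of 0 = 1 (operand is 0)
  ~~b: Gödel ¬ of 1 = 0 (operand ≠ 0)
  (a -> ~~b): 0.5 > 0, so result = 0
  ((a \/ b) \/ (a -> ~~b)) = max(0.5, 0) = 0.5
Checking all 9 assignments confirms none give a value below 0.50.

0.50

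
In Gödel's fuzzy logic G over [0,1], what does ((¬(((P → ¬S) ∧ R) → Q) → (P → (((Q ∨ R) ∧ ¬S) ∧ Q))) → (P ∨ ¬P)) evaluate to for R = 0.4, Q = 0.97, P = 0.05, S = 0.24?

0.05

¬S: Gödel ¬ of 0.24 = 0 (operand ≠ 0)
(P → ¬S): 0.05 > 0, so result = 0
((P → ¬S) ∧ R) = min(0, 0.4) = 0
(((P → ¬S) ∧ R) → Q): 0 ≤ 0.97, so result = 1
¬(((P → ¬S) ∧ R) → Q): Gödel ¬ of 1 = 0 (operand ≠ 0)
(Q ∨ R) = max(0.97, 0.4) = 0.97
¬S: Gödel ¬ of 0.24 = 0 (operand ≠ 0)
((Q ∨ R) ∧ ¬S) = min(0.97, 0) = 0
(((Q ∨ R) ∧ ¬S) ∧ Q) = min(0, 0.97) = 0
(P → (((Q ∨ R) ∧ ¬S) ∧ Q)): 0.05 > 0, so result = 0
(¬(((P → ¬S) ∧ R) → Q) → (P → (((Q ∨ R) ∧ ¬S) ∧ Q))): 0 ≤ 0, so result = 1
¬P: Gödel ¬ of 0.05 = 0 (operand ≠ 0)
(P ∨ ¬P) = max(0.05, 0) = 0.05
((¬(((P → ¬S) ∧ R) → Q) → (P → (((Q ∨ R) ∧ ¬S) ∧ Q))) → (P ∨ ¬P)): 1 > 0.05, so result = 0.05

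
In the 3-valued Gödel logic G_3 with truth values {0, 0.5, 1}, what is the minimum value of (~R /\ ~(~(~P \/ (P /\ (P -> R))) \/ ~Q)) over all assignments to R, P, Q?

The minimum is attained at R = 0, P = 0, Q = 0:
  ~R: Gödel ¬ of 0 = 1 (operand is 0)
  ~P: Gödel ¬ of 0 = 1 (operand is 0)
  (P -> R): 0 ≤ 0, so result = 1
  (P /\ (P -> R)) = min(0, 1) = 0
  (~P \/ (P /\ (P -> R))) = max(1, 0) = 1
  ~(~P \/ (P /\ (P -> R))): Gödel ¬ of 1 = 0 (operand ≠ 0)
  ~Q: Gödel ¬ of 0 = 1 (operand is 0)
  (~(~P \/ (P /\ (P -> R))) \/ ~Q) = max(0, 1) = 1
  ~(~(~P \/ (P /\ (P -> R))) \/ ~Q): Gödel ¬ of 1 = 0 (operand ≠ 0)
  (~R /\ ~(~(~P \/ (P /\ (P -> R))) \/ ~Q)) = min(1, 0) = 0
Checking all 27 assignments confirms none give a value below 0.00.

0.00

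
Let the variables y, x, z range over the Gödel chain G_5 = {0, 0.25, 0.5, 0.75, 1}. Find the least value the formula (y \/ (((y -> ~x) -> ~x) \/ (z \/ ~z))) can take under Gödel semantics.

0.25

The minimum is attained at y = 0, x = 0.25, z = 0.25:
  ~x: Gödel ¬ of 0.25 = 0 (operand ≠ 0)
  (y -> ~x): 0 ≤ 0, so result = 1
  ~x: Gödel ¬ of 0.25 = 0 (operand ≠ 0)
  ((y -> ~x) -> ~x): 1 > 0, so result = 0
  ~z: Gödel ¬ of 0.25 = 0 (operand ≠ 0)
  (z \/ ~z) = max(0.25, 0) = 0.25
  (((y -> ~x) -> ~x) \/ (z \/ ~z)) = max(0, 0.25) = 0.25
  (y \/ (((y -> ~x) -> ~x) \/ (z \/ ~z))) = max(0, 0.25) = 0.25
Checking all 125 assignments confirms none give a value below 0.25.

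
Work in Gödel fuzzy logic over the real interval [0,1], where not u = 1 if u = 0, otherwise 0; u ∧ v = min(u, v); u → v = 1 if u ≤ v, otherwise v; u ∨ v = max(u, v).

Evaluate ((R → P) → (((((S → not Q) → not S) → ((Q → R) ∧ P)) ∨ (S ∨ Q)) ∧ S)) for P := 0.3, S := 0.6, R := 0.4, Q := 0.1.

(R → P): 0.4 > 0.3, so result = 0.3
not Q: Gödel ¬ of 0.1 = 0 (operand ≠ 0)
(S → not Q): 0.6 > 0, so result = 0
not S: Gödel ¬ of 0.6 = 0 (operand ≠ 0)
((S → not Q) → not S): 0 ≤ 0, so result = 1
(Q → R): 0.1 ≤ 0.4, so result = 1
((Q → R) ∧ P) = min(1, 0.3) = 0.3
(((S → not Q) → not S) → ((Q → R) ∧ P)): 1 > 0.3, so result = 0.3
(S ∨ Q) = max(0.6, 0.1) = 0.6
((((S → not Q) → not S) → ((Q → R) ∧ P)) ∨ (S ∨ Q)) = max(0.3, 0.6) = 0.6
(((((S → not Q) → not S) → ((Q → R) ∧ P)) ∨ (S ∨ Q)) ∧ S) = min(0.6, 0.6) = 0.6
((R → P) → (((((S → not Q) → not S) → ((Q → R) ∧ P)) ∨ (S ∨ Q)) ∧ S)): 0.3 ≤ 0.6, so result = 1

1.00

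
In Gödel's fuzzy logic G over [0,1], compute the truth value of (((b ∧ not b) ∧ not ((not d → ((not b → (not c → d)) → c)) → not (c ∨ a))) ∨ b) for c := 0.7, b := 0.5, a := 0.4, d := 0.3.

0.50

not b: Gödel ¬ of 0.5 = 0 (operand ≠ 0)
(b ∧ not b) = min(0.5, 0) = 0
not d: Gödel ¬ of 0.3 = 0 (operand ≠ 0)
not b: Gödel ¬ of 0.5 = 0 (operand ≠ 0)
not c: Gödel ¬ of 0.7 = 0 (operand ≠ 0)
(not c → d): 0 ≤ 0.3, so result = 1
(not b → (not c → d)): 0 ≤ 1, so result = 1
((not b → (not c → d)) → c): 1 > 0.7, so result = 0.7
(not d → ((not b → (not c → d)) → c)): 0 ≤ 0.7, so result = 1
(c ∨ a) = max(0.7, 0.4) = 0.7
not (c ∨ a): Gödel ¬ of 0.7 = 0 (operand ≠ 0)
((not d → ((not b → (not c → d)) → c)) → not (c ∨ a)): 1 > 0, so result = 0
not ((not d → ((not b → (not c → d)) → c)) → not (c ∨ a)): Gödel ¬ of 0 = 1 (operand is 0)
((b ∧ not b) ∧ not ((not d → ((not b → (not c → d)) → c)) → not (c ∨ a))) = min(0, 1) = 0
(((b ∧ not b) ∧ not ((not d → ((not b → (not c → d)) → c)) → not (c ∨ a))) ∨ b) = max(0, 0.5) = 0.5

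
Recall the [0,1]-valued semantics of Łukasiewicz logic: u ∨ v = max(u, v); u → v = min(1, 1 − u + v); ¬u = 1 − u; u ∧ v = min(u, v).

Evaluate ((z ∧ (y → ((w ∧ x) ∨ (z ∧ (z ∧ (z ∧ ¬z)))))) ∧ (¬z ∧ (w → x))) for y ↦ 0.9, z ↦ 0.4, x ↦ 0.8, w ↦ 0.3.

0.40

(w ∧ x) = min(0.3, 0.8) = 0.3
¬z: Łukasiewicz ¬ gives 1 − 0.4 = 0.6
(z ∧ ¬z) = min(0.4, 0.6) = 0.4
(z ∧ (z ∧ ¬z)) = min(0.4, 0.4) = 0.4
(z ∧ (z ∧ (z ∧ ¬z))) = min(0.4, 0.4) = 0.4
((w ∧ x) ∨ (z ∧ (z ∧ (z ∧ ¬z)))) = max(0.3, 0.4) = 0.4
(y → ((w ∧ x) ∨ (z ∧ (z ∧ (z ∧ ¬z))))): min(1, 1 − 0.9 + 0.4) = 0.5
(z ∧ (y → ((w ∧ x) ∨ (z ∧ (z ∧ (z ∧ ¬z)))))) = min(0.4, 0.5) = 0.4
¬z: Łukasiewicz ¬ gives 1 − 0.4 = 0.6
(w → x): min(1, 1 − 0.3 + 0.8) = 1
(¬z ∧ (w → x)) = min(0.6, 1) = 0.6
((z ∧ (y → ((w ∧ x) ∨ (z ∧ (z ∧ (z ∧ ¬z)))))) ∧ (¬z ∧ (w → x))) = min(0.4, 0.6) = 0.4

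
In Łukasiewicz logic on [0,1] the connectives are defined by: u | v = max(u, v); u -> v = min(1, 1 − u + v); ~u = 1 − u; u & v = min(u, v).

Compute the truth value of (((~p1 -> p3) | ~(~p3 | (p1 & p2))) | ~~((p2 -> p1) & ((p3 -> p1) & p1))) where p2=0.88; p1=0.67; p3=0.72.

1.00

~p1: Łukasiewicz ¬ gives 1 − 0.67 = 0.33
(~p1 -> p3): min(1, 1 − 0.33 + 0.72) = 1
~p3: Łukasiewicz ¬ gives 1 − 0.72 = 0.28
(p1 & p2) = min(0.67, 0.88) = 0.67
(~p3 | (p1 & p2)) = max(0.28, 0.67) = 0.67
~(~p3 | (p1 & p2)): Łukasiewicz ¬ gives 1 − 0.67 = 0.33
((~p1 -> p3) | ~(~p3 | (p1 & p2))) = max(1, 0.33) = 1
(p2 -> p1): min(1, 1 − 0.88 + 0.67) = 0.79
(p3 -> p1): min(1, 1 − 0.72 + 0.67) = 0.95
((p3 -> p1) & p1) = min(0.95, 0.67) = 0.67
((p2 -> p1) & ((p3 -> p1) & p1)) = min(0.79, 0.67) = 0.67
~((p2 -> p1) & ((p3 -> p1) & p1)): Łukasiewicz ¬ gives 1 − 0.67 = 0.33
~~((p2 -> p1) & ((p3 -> p1) & p1)): Łukasiewicz ¬ gives 1 − 0.33 = 0.67
(((~p1 -> p3) | ~(~p3 | (p1 & p2))) | ~~((p2 -> p1) & ((p3 -> p1) & p1))) = max(1, 0.67) = 1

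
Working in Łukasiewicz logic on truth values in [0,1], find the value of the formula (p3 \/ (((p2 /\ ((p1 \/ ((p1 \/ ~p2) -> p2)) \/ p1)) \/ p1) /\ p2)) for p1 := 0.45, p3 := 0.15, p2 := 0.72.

0.72

~p2: Łukasiewicz ¬ gives 1 − 0.72 = 0.28
(p1 \/ ~p2) = max(0.45, 0.28) = 0.45
((p1 \/ ~p2) -> p2): min(1, 1 − 0.45 + 0.72) = 1
(p1 \/ ((p1 \/ ~p2) -> p2)) = max(0.45, 1) = 1
((p1 \/ ((p1 \/ ~p2) -> p2)) \/ p1) = max(1, 0.45) = 1
(p2 /\ ((p1 \/ ((p1 \/ ~p2) -> p2)) \/ p1)) = min(0.72, 1) = 0.72
((p2 /\ ((p1 \/ ((p1 \/ ~p2) -> p2)) \/ p1)) \/ p1) = max(0.72, 0.45) = 0.72
(((p2 /\ ((p1 \/ ((p1 \/ ~p2) -> p2)) \/ p1)) \/ p1) /\ p2) = min(0.72, 0.72) = 0.72
(p3 \/ (((p2 /\ ((p1 \/ ((p1 \/ ~p2) -> p2)) \/ p1)) \/ p1) /\ p2)) = max(0.15, 0.72) = 0.72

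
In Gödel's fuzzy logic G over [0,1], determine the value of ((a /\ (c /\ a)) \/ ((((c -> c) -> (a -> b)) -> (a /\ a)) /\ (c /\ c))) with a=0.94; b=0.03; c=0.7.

(c /\ a) = min(0.7, 0.94) = 0.7
(a /\ (c /\ a)) = min(0.94, 0.7) = 0.7
(c -> c): 0.7 ≤ 0.7, so result = 1
(a -> b): 0.94 > 0.03, so result = 0.03
((c -> c) -> (a -> b)): 1 > 0.03, so result = 0.03
(a /\ a) = min(0.94, 0.94) = 0.94
(((c -> c) -> (a -> b)) -> (a /\ a)): 0.03 ≤ 0.94, so result = 1
(c /\ c) = min(0.7, 0.7) = 0.7
((((c -> c) -> (a -> b)) -> (a /\ a)) /\ (c /\ c)) = min(1, 0.7) = 0.7
((a /\ (c /\ a)) \/ ((((c -> c) -> (a -> b)) -> (a /\ a)) /\ (c /\ c))) = max(0.7, 0.7) = 0.7

0.70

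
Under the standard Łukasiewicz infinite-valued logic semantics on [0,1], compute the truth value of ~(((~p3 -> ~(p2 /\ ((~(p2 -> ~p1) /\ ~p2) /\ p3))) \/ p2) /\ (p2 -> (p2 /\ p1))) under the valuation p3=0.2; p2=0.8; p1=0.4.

0.40

~p3: Łukasiewicz ¬ gives 1 − 0.2 = 0.8
~p1: Łukasiewicz ¬ gives 1 − 0.4 = 0.6
(p2 -> ~p1): min(1, 1 − 0.8 + 0.6) = 0.8
~(p2 -> ~p1): Łukasiewicz ¬ gives 1 − 0.8 = 0.2
~p2: Łukasiewicz ¬ gives 1 − 0.8 = 0.2
(~(p2 -> ~p1) /\ ~p2) = min(0.2, 0.2) = 0.2
((~(p2 -> ~p1) /\ ~p2) /\ p3) = min(0.2, 0.2) = 0.2
(p2 /\ ((~(p2 -> ~p1) /\ ~p2) /\ p3)) = min(0.8, 0.2) = 0.2
~(p2 /\ ((~(p2 -> ~p1) /\ ~p2) /\ p3)): Łukasiewicz ¬ gives 1 − 0.2 = 0.8
(~p3 -> ~(p2 /\ ((~(p2 -> ~p1) /\ ~p2) /\ p3))): min(1, 1 − 0.8 + 0.8) = 1
((~p3 -> ~(p2 /\ ((~(p2 -> ~p1) /\ ~p2) /\ p3))) \/ p2) = max(1, 0.8) = 1
(p2 /\ p1) = min(0.8, 0.4) = 0.4
(p2 -> (p2 /\ p1)): min(1, 1 − 0.8 + 0.4) = 0.6
(((~p3 -> ~(p2 /\ ((~(p2 -> ~p1) /\ ~p2) /\ p3))) \/ p2) /\ (p2 -> (p2 /\ p1))) = min(1, 0.6) = 0.6
~(((~p3 -> ~(p2 /\ ((~(p2 -> ~p1) /\ ~p2) /\ p3))) \/ p2) /\ (p2 -> (p2 /\ p1))): Łukasiewicz ¬ gives 1 − 0.6 = 0.4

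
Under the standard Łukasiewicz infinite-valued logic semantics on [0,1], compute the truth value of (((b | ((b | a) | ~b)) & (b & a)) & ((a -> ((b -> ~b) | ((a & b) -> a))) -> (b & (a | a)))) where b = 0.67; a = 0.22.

(b | a) = max(0.67, 0.22) = 0.67
~b: Łukasiewicz ¬ gives 1 − 0.67 = 0.33
((b | a) | ~b) = max(0.67, 0.33) = 0.67
(b | ((b | a) | ~b)) = max(0.67, 0.67) = 0.67
(b & a) = min(0.67, 0.22) = 0.22
((b | ((b | a) | ~b)) & (b & a)) = min(0.67, 0.22) = 0.22
~b: Łukasiewicz ¬ gives 1 − 0.67 = 0.33
(b -> ~b): min(1, 1 − 0.67 + 0.33) = 0.66
(a & b) = min(0.22, 0.67) = 0.22
((a & b) -> a): min(1, 1 − 0.22 + 0.22) = 1
((b -> ~b) | ((a & b) -> a)) = max(0.66, 1) = 1
(a -> ((b -> ~b) | ((a & b) -> a))): min(1, 1 − 0.22 + 1) = 1
(a | a) = max(0.22, 0.22) = 0.22
(b & (a | a)) = min(0.67, 0.22) = 0.22
((a -> ((b -> ~b) | ((a & b) -> a))) -> (b & (a | a))): min(1, 1 − 1 + 0.22) = 0.22
(((b | ((b | a) | ~b)) & (b & a)) & ((a -> ((b -> ~b) | ((a & b) -> a))) -> (b & (a | a)))) = min(0.22, 0.22) = 0.22

0.22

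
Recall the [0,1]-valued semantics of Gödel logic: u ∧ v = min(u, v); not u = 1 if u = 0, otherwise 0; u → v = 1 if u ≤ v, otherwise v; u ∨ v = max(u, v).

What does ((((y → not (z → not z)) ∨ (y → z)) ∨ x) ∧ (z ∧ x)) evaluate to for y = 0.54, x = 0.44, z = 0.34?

not z: Gödel ¬ of 0.34 = 0 (operand ≠ 0)
(z → not z): 0.34 > 0, so result = 0
not (z → not z): Gödel ¬ of 0 = 1 (operand is 0)
(y → not (z → not z)): 0.54 ≤ 1, so result = 1
(y → z): 0.54 > 0.34, so result = 0.34
((y → not (z → not z)) ∨ (y → z)) = max(1, 0.34) = 1
(((y → not (z → not z)) ∨ (y → z)) ∨ x) = max(1, 0.44) = 1
(z ∧ x) = min(0.34, 0.44) = 0.34
((((y → not (z → not z)) ∨ (y → z)) ∨ x) ∧ (z ∧ x)) = min(1, 0.34) = 0.34

0.34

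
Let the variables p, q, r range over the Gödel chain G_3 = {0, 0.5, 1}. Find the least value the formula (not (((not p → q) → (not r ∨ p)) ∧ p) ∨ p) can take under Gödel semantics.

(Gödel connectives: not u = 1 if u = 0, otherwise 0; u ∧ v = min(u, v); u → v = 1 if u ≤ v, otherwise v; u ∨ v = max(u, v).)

0.50

The minimum is attained at p = 0.5, q = 0, r = 0:
  not p: Gödel ¬ of 0.5 = 0 (operand ≠ 0)
  (not p → q): 0 ≤ 0, so result = 1
  not r: Gödel ¬ of 0 = 1 (operand is 0)
  (not r ∨ p) = max(1, 0.5) = 1
  ((not p → q) → (not r ∨ p)): 1 ≤ 1, so result = 1
  (((not p → q) → (not r ∨ p)) ∧ p) = min(1, 0.5) = 0.5
  not (((not p → q) → (not r ∨ p)) ∧ p): Gödel ¬ of 0.5 = 0 (operand ≠ 0)
  (not (((not p → q) → (not r ∨ p)) ∧ p) ∨ p) = max(0, 0.5) = 0.5
Checking all 27 assignments confirms none give a value below 0.50.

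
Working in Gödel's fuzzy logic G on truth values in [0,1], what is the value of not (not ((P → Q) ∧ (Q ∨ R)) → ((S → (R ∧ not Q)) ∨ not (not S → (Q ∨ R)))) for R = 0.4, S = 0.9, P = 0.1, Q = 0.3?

0.00

(P → Q): 0.1 ≤ 0.3, so result = 1
(Q ∨ R) = max(0.3, 0.4) = 0.4
((P → Q) ∧ (Q ∨ R)) = min(1, 0.4) = 0.4
not ((P → Q) ∧ (Q ∨ R)): Gödel ¬ of 0.4 = 0 (operand ≠ 0)
not Q: Gödel ¬ of 0.3 = 0 (operand ≠ 0)
(R ∧ not Q) = min(0.4, 0) = 0
(S → (R ∧ not Q)): 0.9 > 0, so result = 0
not S: Gödel ¬ of 0.9 = 0 (operand ≠ 0)
(Q ∨ R) = max(0.3, 0.4) = 0.4
(not S → (Q ∨ R)): 0 ≤ 0.4, so result = 1
not (not S → (Q ∨ R)): Gödel ¬ of 1 = 0 (operand ≠ 0)
((S → (R ∧ not Q)) ∨ not (not S → (Q ∨ R))) = max(0, 0) = 0
(not ((P → Q) ∧ (Q ∨ R)) → ((S → (R ∧ not Q)) ∨ not (not S → (Q ∨ R)))): 0 ≤ 0, so result = 1
not (not ((P → Q) ∧ (Q ∨ R)) → ((S → (R ∧ not Q)) ∨ not (not S → (Q ∨ R)))): Gödel ¬ of 1 = 0 (operand ≠ 0)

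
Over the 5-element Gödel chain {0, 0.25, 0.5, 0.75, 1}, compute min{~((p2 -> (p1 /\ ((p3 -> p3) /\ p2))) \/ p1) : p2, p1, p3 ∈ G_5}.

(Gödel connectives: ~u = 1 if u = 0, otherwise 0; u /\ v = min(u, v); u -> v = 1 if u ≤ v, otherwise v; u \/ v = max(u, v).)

The minimum is attained at p2 = 0, p1 = 0, p3 = 0:
  (p3 -> p3): 0 ≤ 0, so result = 1
  ((p3 -> p3) /\ p2) = min(1, 0) = 0
  (p1 /\ ((p3 -> p3) /\ p2)) = min(0, 0) = 0
  (p2 -> (p1 /\ ((p3 -> p3) /\ p2))): 0 ≤ 0, so result = 1
  ((p2 -> (p1 /\ ((p3 -> p3) /\ p2))) \/ p1) = max(1, 0) = 1
  ~((p2 -> (p1 /\ ((p3 -> p3) /\ p2))) \/ p1): Gödel ¬ of 1 = 0 (operand ≠ 0)
Checking all 125 assignments confirms none give a value below 0.00.

0.00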